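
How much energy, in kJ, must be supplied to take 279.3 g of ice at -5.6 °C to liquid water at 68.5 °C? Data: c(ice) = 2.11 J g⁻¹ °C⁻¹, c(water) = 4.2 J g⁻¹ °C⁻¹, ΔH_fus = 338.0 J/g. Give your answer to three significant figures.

q = 178 kJ

q1 (heat ice -5.6→0.0 °C): 279.3 × 2.11 × 5.6 = 3300 J
q2 (melt at 0 °C): 279.3 × 338.0 = 94403 J
q3 (heat water 0.0→68.5 °C): 279.3 × 4.2 × 68.5 = 80355 J
Total: 3300 + 94403 + 80355 = 178058 J = 178 kJ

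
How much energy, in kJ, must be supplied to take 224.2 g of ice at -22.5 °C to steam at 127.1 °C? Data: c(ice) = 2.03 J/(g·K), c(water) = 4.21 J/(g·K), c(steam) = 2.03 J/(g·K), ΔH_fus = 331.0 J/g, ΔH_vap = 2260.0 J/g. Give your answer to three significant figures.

q = 698 kJ

q1 (heat ice -22.5→0.0 °C): 224.2 × 2.03 × 22.5 = 10240 J
q2 (melt at 0 °C): 224.2 × 331.0 = 74210 J
q3 (heat water 0.0→100.0 °C): 224.2 × 4.21 × 100.0 = 94388 J
q4 (vaporize at 100 °C): 224.2 × 2260.0 = 506692 J
q5 (heat steam 100.0→127.1 °C): 224.2 × 2.03 × 27.1 = 12334 J
Total: 10240 + 74210 + 94388 + 506692 + 12334 = 697864 J = 698 kJ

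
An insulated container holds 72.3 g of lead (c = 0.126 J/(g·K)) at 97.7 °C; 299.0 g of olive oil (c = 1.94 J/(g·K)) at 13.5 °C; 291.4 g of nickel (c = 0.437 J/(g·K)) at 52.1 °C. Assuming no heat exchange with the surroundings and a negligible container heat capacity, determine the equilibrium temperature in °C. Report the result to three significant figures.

Σ mᵢcᵢ(T − Tᵢ) = 0  ⇒  T = Σ mᵢcᵢTᵢ / Σ mᵢcᵢ
Σ mᵢcᵢ = 72.3×0.126 + 299.0×1.94 + 291.4×0.437 = 716.5116
Σ mᵢcᵢTᵢ = 9.1098×97.7 + 580.06×13.5 + 127.3418×52.1 = 15355
T = 15355 / 716.5116 = 21.43 °C

T_f = 21.4 °C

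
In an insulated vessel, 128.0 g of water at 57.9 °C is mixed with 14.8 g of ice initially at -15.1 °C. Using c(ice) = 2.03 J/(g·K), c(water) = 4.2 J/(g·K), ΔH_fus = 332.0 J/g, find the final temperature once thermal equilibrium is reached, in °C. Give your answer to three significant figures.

Heat to bring ice to 0 °C and melt it: q₁ = 14.8×2.03×15.1 + 14.8×332.0 = 5367.3 J
Heat the water can supply cooling to 0 °C: 128.0×4.2×57.9 = 31127.0 J > q₁, so all ice melts.
Energy balance: 128.0×4.2×(57.9 − T) = 5367.3 + 14.8×4.2×(T − 0)
537.6(57.9 − T) = 5367.3 + 62.16 T
31127.0 − 5367.3 = 599.76 T
T = 25759.7 / 599.76 = 42.95 °C

T_f = 43.0 °C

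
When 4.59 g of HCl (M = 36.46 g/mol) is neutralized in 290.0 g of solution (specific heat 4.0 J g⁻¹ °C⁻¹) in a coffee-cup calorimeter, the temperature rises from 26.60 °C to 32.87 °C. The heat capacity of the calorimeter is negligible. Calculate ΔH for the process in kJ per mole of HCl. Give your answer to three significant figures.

ΔH = -57.8 kJ/mol

|ΔT| = |32.87 − 26.60| = 6.27 °C
|q_surr| = (290.0 × 4.0) × 6.27 = 1160 × 6.27 = 7273 J
n(HCl) = 4.59 / 36.46 = 0.1259 mol
Temperature rose, so q_rxn = −|q_surr| = -7.273 kJ
ΔH = q_rxn / n = -57.77 kJ/mol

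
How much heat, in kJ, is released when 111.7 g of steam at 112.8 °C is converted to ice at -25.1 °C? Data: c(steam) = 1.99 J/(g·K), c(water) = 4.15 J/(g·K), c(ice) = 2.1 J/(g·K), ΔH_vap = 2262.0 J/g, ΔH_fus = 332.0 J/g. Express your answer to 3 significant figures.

q = 345 kJ

q1 (cool steam 112.8→100 °C): 111.7 × 1.99 × 12.8 = 2845 J
q2 (condense at 100 °C): 111.7 × 2262.0 = 252665 J
q3 (cool water 100→0 °C): 111.7 × 4.15 × 100.0 = 46356 J
q4 (freeze at 0 °C): 111.7 × 332.0 = 37084 J
q5 (cool ice 0→-25.1 °C): 111.7 × 2.1 × 25.1 = 5888 J
Total: 2845 + 252665 + 46356 + 37084 + 5888 = 344838 J = 345 kJ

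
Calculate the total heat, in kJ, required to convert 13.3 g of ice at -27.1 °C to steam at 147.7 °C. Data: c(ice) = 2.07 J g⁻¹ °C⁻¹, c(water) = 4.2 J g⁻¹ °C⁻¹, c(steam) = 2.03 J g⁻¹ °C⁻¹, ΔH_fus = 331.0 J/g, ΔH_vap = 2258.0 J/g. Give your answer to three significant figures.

q = 42.1 kJ

q1 (heat ice -27.1→0.0 °C): 13.3 × 2.07 × 27.1 = 746 J
q2 (melt at 0 °C): 13.3 × 331.0 = 4402 J
q3 (heat water 0.0→100.0 °C): 13.3 × 4.2 × 100.0 = 5586 J
q4 (vaporize at 100 °C): 13.3 × 2258.0 = 30031 J
q5 (heat steam 100.0→147.7 °C): 13.3 × 2.03 × 47.7 = 1288 J
Total: 746 + 4402 + 5586 + 30031 + 1288 = 42053 J = 42.1 kJ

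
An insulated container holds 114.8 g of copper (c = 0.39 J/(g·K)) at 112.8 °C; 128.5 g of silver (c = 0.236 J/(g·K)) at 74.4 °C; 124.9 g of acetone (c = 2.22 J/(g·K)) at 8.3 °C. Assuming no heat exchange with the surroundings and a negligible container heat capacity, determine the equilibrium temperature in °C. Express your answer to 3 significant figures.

Σ mᵢcᵢ(T − Tᵢ) = 0  ⇒  T = Σ mᵢcᵢTᵢ / Σ mᵢcᵢ
Σ mᵢcᵢ = 114.8×0.39 + 128.5×0.236 + 124.9×2.22 = 352.376
Σ mᵢcᵢTᵢ = 44.772×112.8 + 30.326×74.4 + 277.278×8.3 = 9607.9
T = 9607.9 / 352.376 = 27.27 °C

T_f = 27.3 °C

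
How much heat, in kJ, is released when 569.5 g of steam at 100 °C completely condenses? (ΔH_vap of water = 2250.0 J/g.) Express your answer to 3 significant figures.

q = m × ΔH_vap = 569.5 × 2250.0 = 1281000 J = 1280 kJ

q = 1280 kJ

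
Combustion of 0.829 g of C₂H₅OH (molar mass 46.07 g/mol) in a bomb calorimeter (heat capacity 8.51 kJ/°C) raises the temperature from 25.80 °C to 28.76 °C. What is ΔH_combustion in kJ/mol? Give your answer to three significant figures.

ΔT = 28.76 − 25.80 = 2.96 °C
q_cal = C_cal × ΔT = 8.51 × 2.96 = 25.1896 kJ
n = 0.829 / 46.07 = 0.01799 mol
q_rxn = −q_cal = -25.1896 kJ
ΔH = -25.1896 / 0.01799 = -1400 kJ/mol

ΔH = -1400 kJ/mol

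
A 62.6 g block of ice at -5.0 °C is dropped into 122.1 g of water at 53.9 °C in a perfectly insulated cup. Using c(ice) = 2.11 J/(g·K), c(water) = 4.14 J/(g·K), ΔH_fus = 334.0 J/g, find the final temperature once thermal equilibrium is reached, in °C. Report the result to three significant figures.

Heat to bring ice to 0 °C and melt it: q₁ = 62.6×2.11×5.0 + 62.6×334.0 = 21569 J
Heat the water can supply cooling to 0 °C: 122.1×4.14×53.9 = 27246.1 J > q₁, so all ice melts.
Energy balance: 122.1×4.14×(53.9 − T) = 21569 + 62.6×4.14×(T − 0)
505.494(53.9 − T) = 21569 + 259.164 T
27246.1 − 21569 = 764.658 T
T = 5677.1 / 764.658 = 7.424 °C

T_f = 7.42 °C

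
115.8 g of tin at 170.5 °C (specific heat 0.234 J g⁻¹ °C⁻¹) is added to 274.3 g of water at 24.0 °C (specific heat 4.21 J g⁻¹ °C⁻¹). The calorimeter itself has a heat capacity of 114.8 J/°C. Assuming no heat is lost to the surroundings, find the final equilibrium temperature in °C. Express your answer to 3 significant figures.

T_f = 27.1 °C

Heat lost by tin = heat gained by water + calorimeter.
(115.8)(0.234)(170.5 − T) = [(274.3)(4.21) + 114.8](T − 24.0)
27.0972 (170.5 − T) = 1269.603 (T − 24.0)
4620.1 − 27.0972 T = 1269.603 T − 30470
35090.1 = 1296.7002 T
T = 27.06 °C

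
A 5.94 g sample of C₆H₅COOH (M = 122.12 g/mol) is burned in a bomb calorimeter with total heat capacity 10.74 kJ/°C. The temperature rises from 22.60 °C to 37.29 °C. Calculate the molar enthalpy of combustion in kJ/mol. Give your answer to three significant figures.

ΔT = 37.29 − 22.60 = 14.69 °C
q_cal = C_cal × ΔT = 10.74 × 14.69 = 157.7706 kJ
n = 5.94 / 122.12 = 0.04864 mol
q_rxn = −q_cal = -157.7706 kJ
ΔH = -157.7706 / 0.04864 = -3244 kJ/mol

ΔH = -3240 kJ/mol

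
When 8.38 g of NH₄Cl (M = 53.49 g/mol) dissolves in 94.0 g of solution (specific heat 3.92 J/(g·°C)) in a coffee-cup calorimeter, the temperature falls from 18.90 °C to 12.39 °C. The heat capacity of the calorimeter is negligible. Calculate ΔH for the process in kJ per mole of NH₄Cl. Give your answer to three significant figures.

|ΔT| = |12.39 − 18.90| = 6.51 °C
|q_surr| = (94.0 × 3.92) × 6.51 = 368.48 × 6.51 = 2399 J
n(NH₄Cl) = 8.38 / 53.49 = 0.1567 mol
Temperature fell, so q_rxn = +|q_surr| = 2.399 kJ
ΔH = q_rxn / n = 15.31 kJ/mol

ΔH = 15.3 kJ/mol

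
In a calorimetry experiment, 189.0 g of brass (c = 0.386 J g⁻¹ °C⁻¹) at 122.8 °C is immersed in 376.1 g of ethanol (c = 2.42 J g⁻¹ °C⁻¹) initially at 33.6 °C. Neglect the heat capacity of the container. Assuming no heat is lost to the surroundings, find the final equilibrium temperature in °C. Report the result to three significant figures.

T_f = 40.2 °C

Heat lost by brass = heat gained by ethanol.
(189.0)(0.386)(122.8 − T) = (376.1)(2.42)(T − 33.6)
72.954 (122.8 − T) = 910.162 (T − 33.6)
8958.8 − 72.954 T = 910.162 T − 30581
39539.8 = 983.116 T
T = 40.22 °C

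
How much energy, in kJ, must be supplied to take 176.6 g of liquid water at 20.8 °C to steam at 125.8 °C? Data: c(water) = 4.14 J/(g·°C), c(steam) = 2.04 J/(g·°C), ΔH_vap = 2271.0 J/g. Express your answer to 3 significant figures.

q1 (heat water 20.8→100.0 °C): 176.6 × 4.14 × 79.2 = 57905 J
q2 (vaporize at 100 °C): 176.6 × 2271.0 = 401059 J
q3 (heat steam 100.0→125.8 °C): 176.6 × 2.04 × 25.8 = 9295 J
Total: 57905 + 401059 + 9295 = 468259 J = 468 kJ

q = 468 kJ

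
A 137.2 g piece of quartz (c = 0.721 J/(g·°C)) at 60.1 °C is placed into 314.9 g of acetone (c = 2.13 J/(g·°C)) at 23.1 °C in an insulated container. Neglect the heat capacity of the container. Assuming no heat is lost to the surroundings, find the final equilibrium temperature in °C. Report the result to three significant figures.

Heat lost by quartz = heat gained by acetone.
(137.2)(0.721)(60.1 − T) = (314.9)(2.13)(T − 23.1)
98.9212 (60.1 − T) = 670.737 (T − 23.1)
5945.2 − 98.9212 T = 670.737 T − 15494
21439.2 = 769.6582 T
T = 27.86 °C

T_f = 27.9 °C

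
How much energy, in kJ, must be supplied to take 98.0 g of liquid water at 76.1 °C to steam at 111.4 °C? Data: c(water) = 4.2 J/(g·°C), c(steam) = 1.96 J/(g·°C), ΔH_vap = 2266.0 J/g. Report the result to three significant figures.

q = 234 kJ

q1 (heat water 76.1→100.0 °C): 98.0 × 4.2 × 23.9 = 9837 J
q2 (vaporize at 100 °C): 98.0 × 2266.0 = 222068 J
q3 (heat steam 100.0→111.4 °C): 98.0 × 1.96 × 11.4 = 2190 J
Total: 9837 + 222068 + 2190 = 234095 J = 234 kJ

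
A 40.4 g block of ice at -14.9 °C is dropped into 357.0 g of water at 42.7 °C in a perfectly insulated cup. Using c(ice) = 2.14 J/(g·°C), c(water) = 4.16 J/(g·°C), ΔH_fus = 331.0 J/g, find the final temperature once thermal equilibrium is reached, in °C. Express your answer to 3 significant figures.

T_f = 29.5 °C

Heat to bring ice to 0 °C and melt it: q₁ = 40.4×2.14×14.9 + 40.4×331.0 = 14661 J
Heat the water can supply cooling to 0 °C: 357.0×4.16×42.7 = 63414.6 J > q₁, so all ice melts.
Energy balance: 357.0×4.16×(42.7 − T) = 14661 + 40.4×4.16×(T − 0)
1485.12(42.7 − T) = 14661 + 168.064 T
63414.6 − 14661 = 1653.184 T
T = 48753.6 / 1653.184 = 29.49 °C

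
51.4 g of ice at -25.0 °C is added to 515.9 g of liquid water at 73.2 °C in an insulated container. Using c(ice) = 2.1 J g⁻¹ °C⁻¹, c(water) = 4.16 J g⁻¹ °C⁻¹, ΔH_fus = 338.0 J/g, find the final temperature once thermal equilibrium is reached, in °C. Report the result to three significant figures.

T_f = 58.1 °C

Heat to bring ice to 0 °C and melt it: q₁ = 51.4×2.1×25.0 + 51.4×338.0 = 20072 J
Heat the water can supply cooling to 0 °C: 515.9×4.16×73.2 = 157098 J > q₁, so all ice melts.
Energy balance: 515.9×4.16×(73.2 − T) = 20072 + 51.4×4.16×(T − 0)
2146.144(73.2 − T) = 20072 + 213.824 T
157098 − 20072 = 2359.968 T
T = 137026 / 2359.968 = 58.06 °C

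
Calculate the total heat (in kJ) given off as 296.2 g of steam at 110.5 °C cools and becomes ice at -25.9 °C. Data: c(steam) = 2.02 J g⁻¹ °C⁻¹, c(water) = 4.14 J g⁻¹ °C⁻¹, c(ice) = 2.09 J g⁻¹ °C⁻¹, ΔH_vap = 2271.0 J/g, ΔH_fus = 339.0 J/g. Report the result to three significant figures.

q1 (cool steam 110.5→100 °C): 296.2 × 2.02 × 10.5 = 6282 J
q2 (condense at 100 °C): 296.2 × 2271.0 = 672670 J
q3 (cool water 100→0 °C): 296.2 × 4.14 × 100.0 = 122627 J
q4 (freeze at 0 °C): 296.2 × 339.0 = 100412 J
q5 (cool ice 0→-25.9 °C): 296.2 × 2.09 × 25.9 = 16034 J
Total: 6282 + 672670 + 122627 + 100412 + 16034 = 918025 J = 918 kJ

q = 918 kJ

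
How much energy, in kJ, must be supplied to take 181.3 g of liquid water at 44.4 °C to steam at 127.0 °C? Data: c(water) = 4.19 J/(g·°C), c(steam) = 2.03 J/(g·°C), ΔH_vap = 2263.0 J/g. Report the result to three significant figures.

q1 (heat water 44.4→100.0 °C): 181.3 × 4.19 × 55.6 = 42236 J
q2 (vaporize at 100 °C): 181.3 × 2263.0 = 410282 J
q3 (heat steam 100.0→127.0 °C): 181.3 × 2.03 × 27.0 = 9937 J
Total: 42236 + 410282 + 9937 = 462455 J = 462 kJ

q = 462 kJ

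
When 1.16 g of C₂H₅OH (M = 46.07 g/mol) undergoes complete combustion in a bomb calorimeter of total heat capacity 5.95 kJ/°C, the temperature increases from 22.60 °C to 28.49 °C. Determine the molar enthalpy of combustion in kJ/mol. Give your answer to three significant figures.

ΔH = -1390 kJ/mol

ΔT = 28.49 − 22.60 = 5.89 °C
q_cal = C_cal × ΔT = 5.95 × 5.89 = 35.0455 kJ
n = 1.16 / 46.07 = 0.02518 mol
q_rxn = −q_cal = -35.0455 kJ
ΔH = -35.0455 / 0.02518 = -1392 kJ/mol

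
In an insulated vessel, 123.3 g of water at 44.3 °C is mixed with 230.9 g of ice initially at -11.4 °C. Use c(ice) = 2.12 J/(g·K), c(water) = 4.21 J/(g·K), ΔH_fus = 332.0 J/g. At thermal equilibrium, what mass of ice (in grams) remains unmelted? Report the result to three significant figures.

m_ice remaining = 178 g

Heat to warm all ice to 0 °C: 230.9×2.12×11.4 = 5580.4 J
Heat released by water cooling to 0 °C: 123.3×4.21×44.3 = 22996 J
22996 J < 5580.4 + 230.9×332.0 = 82239.2 J, so not all ice melts; final T = 0 °C.
Heat left for melting: 22996 − 5580.4 = 17415.6 J
Mass melted = 17415.6 / 332.0 = 52.46 g
Ice remaining = 230.9 − 52.46 = 178.44 g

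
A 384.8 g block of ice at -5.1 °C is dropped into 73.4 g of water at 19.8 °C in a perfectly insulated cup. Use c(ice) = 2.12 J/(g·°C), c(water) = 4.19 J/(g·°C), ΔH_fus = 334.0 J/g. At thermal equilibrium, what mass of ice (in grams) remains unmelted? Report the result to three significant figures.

m_ice remaining = 379 g

Heat to warm all ice to 0 °C: 384.8×2.12×5.1 = 4160.5 J
Heat released by water cooling to 0 °C: 73.4×4.19×19.8 = 6089.4 J
6089.4 J < 4160.5 + 384.8×334.0 = 132683.7 J, so not all ice melts; final T = 0 °C.
Heat left for melting: 6089.4 − 4160.5 = 1928.9 J
Mass melted = 1928.9 / 334.0 = 5.775 g
Ice remaining = 384.8 − 5.775 = 379.025 g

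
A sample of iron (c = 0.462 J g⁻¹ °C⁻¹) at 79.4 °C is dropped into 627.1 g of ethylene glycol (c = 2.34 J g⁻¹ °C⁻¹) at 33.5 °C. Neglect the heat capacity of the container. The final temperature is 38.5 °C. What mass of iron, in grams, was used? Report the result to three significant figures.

q_gained = (627.1 × 2.34) × (38.5 − 33.5) = 7337 J
q_lost = m × 0.462 × (79.4 − 38.5) = 18.8958 m
m = 7337 / 18.8958 = 388 g

m = 388 g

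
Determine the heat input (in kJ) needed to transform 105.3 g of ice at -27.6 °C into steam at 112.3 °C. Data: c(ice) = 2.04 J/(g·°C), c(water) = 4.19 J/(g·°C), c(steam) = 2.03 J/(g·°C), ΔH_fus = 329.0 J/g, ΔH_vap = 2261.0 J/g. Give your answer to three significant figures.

q = 325 kJ

q1 (heat ice -27.6→0.0 °C): 105.3 × 2.04 × 27.6 = 5929 J
q2 (melt at 0 °C): 105.3 × 329.0 = 34644 J
q3 (heat water 0.0→100.0 °C): 105.3 × 4.19 × 100.0 = 44121 J
q4 (vaporize at 100 °C): 105.3 × 2261.0 = 238083 J
q5 (heat steam 100.0→112.3 °C): 105.3 × 2.03 × 12.3 = 2629 J
Total: 5929 + 34644 + 44121 + 238083 + 2629 = 325406 J = 325 kJ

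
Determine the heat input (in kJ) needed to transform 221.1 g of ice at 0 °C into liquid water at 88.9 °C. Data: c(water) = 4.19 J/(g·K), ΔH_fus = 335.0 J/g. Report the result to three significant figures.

q1 (melt at 0 °C): 221.1 × 335.0 = 74069 J
q2 (heat water 0.0→88.9 °C): 221.1 × 4.19 × 88.9 = 82358 J
Total: 74069 + 82358 = 156427 J = 156 kJ

q = 156 kJ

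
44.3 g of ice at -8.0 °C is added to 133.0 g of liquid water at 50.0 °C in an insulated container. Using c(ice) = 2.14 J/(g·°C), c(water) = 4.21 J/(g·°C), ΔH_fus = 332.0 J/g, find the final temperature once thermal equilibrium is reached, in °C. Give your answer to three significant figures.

T_f = 16.8 °C

Heat to bring ice to 0 °C and melt it: q₁ = 44.3×2.14×8.0 + 44.3×332.0 = 15466 J
Heat the water can supply cooling to 0 °C: 133.0×4.21×50.0 = 27996.5 J > q₁, so all ice melts.
Energy balance: 133.0×4.21×(50.0 − T) = 15466 + 44.3×4.21×(T − 0)
559.93(50.0 − T) = 15466 + 186.503 T
27996.5 − 15466 = 746.433 T
T = 12530.5 / 746.433 = 16.79 °C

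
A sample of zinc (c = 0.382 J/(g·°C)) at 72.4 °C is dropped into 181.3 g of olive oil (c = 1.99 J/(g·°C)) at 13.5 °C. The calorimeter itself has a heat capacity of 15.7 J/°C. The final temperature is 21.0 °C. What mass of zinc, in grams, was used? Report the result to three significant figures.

q_gained = (181.3 × 1.99 + 15.7) × (21.0 − 13.5) = 2824 J
q_lost = m × 0.382 × (72.4 − 21.0) = 19.6348 m
m = 2824 / 19.6348 = 144 g

m = 144 g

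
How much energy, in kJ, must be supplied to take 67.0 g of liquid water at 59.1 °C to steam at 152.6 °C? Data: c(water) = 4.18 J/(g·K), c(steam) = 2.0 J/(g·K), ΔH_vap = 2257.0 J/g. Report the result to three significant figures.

q = 170 kJ

q1 (heat water 59.1→100.0 °C): 67.0 × 4.18 × 40.9 = 11454 J
q2 (vaporize at 100 °C): 67.0 × 2257.0 = 151219 J
q3 (heat steam 100.0→152.6 °C): 67.0 × 2.0 × 52.6 = 7048 J
Total: 11454 + 151219 + 7048 = 169721 J = 170 kJ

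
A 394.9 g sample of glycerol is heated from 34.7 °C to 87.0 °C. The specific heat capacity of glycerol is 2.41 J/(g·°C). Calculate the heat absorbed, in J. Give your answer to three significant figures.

q = 49800 J

q = m c ΔT = 394.9 × 2.41 × (87.0 − 34.7)
q = 394.9 × 2.41 × 52.3 = 49770 J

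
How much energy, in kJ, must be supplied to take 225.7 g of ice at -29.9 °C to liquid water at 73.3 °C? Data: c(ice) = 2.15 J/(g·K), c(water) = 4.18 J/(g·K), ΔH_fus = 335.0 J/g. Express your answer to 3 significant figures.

q = 159 kJ

q1 (heat ice -29.9→0.0 °C): 225.7 × 2.15 × 29.9 = 14509 J
q2 (melt at 0 °C): 225.7 × 335.0 = 75610 J
q3 (heat water 0.0→73.3 °C): 225.7 × 4.18 × 73.3 = 69153 J
Total: 14509 + 75610 + 69153 = 159272 J = 159 kJ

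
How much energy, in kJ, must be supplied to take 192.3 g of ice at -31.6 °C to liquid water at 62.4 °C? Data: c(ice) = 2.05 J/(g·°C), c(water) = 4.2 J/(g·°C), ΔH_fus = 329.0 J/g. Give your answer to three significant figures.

q = 126 kJ

q1 (heat ice -31.6→0.0 °C): 192.3 × 2.05 × 31.6 = 12457 J
q2 (melt at 0 °C): 192.3 × 329.0 = 63267 J
q3 (heat water 0.0→62.4 °C): 192.3 × 4.2 × 62.4 = 50398 J
Total: 12457 + 63267 + 50398 = 126122 J = 126 kJ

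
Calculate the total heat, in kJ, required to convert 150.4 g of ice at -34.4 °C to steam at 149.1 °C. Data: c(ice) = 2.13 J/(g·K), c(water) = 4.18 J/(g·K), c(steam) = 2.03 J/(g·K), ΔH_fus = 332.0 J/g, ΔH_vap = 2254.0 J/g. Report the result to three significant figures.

q = 478 kJ

q1 (heat ice -34.4→0.0 °C): 150.4 × 2.13 × 34.4 = 11020 J
q2 (melt at 0 °C): 150.4 × 332.0 = 49933 J
q3 (heat water 0.0→100.0 °C): 150.4 × 4.18 × 100.0 = 62867 J
q4 (vaporize at 100 °C): 150.4 × 2254.0 = 339002 J
q5 (heat steam 100.0→149.1 °C): 150.4 × 2.03 × 49.1 = 14991 J
Total: 11020 + 49933 + 62867 + 339002 + 14991 = 477813 J = 478 kJ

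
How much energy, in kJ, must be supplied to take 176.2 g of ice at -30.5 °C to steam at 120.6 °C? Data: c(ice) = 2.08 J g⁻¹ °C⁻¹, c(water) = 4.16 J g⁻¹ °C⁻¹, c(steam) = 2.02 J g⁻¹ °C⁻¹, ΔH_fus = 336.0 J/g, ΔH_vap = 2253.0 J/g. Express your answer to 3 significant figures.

q = 548 kJ

q1 (heat ice -30.5→0.0 °C): 176.2 × 2.08 × 30.5 = 11178 J
q2 (melt at 0 °C): 176.2 × 336.0 = 59203 J
q3 (heat water 0.0→100.0 °C): 176.2 × 4.16 × 100.0 = 73299 J
q4 (vaporize at 100 °C): 176.2 × 2253.0 = 396979 J
q5 (heat steam 100.0→120.6 °C): 176.2 × 2.02 × 20.6 = 7332 J
Total: 11178 + 59203 + 73299 + 396979 + 7332 = 547991 J = 548 kJ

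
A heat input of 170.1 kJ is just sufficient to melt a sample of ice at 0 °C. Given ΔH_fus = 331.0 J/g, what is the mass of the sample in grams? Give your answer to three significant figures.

m = q / ΔH_fus = 170100 J / 331.0 J/g = 514 g

m = 514 g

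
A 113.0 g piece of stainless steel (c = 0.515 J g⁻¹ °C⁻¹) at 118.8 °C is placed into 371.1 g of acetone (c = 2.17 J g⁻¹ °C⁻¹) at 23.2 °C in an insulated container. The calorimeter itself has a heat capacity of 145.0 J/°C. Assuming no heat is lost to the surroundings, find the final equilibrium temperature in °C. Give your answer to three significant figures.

T_f = 28.7 °C

Heat lost by stainless steel = heat gained by acetone + calorimeter.
(113.0)(0.515)(118.8 − T) = [(371.1)(2.17) + 145.0](T − 23.2)
58.195 (118.8 − T) = 950.287 (T − 23.2)
6913.6 − 58.195 T = 950.287 T − 22047
28960.6 = 1008.482 T
T = 28.72 °C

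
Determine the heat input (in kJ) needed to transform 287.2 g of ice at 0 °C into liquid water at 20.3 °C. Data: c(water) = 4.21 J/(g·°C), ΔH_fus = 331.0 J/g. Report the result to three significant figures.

q = 120 kJ

q1 (melt at 0 °C): 287.2 × 331.0 = 95063 J
q2 (heat water 0.0→20.3 °C): 287.2 × 4.21 × 20.3 = 24545 J
Total: 95063 + 24545 = 119608 J = 120 kJ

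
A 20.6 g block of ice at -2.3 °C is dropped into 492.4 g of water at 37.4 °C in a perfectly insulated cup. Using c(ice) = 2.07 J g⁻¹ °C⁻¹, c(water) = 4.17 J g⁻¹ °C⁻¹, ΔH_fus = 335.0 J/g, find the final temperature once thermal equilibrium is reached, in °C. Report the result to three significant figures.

Heat to bring ice to 0 °C and melt it: q₁ = 20.6×2.07×2.3 + 20.6×335.0 = 6999.1 J
Heat the water can supply cooling to 0 °C: 492.4×4.17×37.4 = 76793.7 J > q₁, so all ice melts.
Energy balance: 492.4×4.17×(37.4 − T) = 6999.1 + 20.6×4.17×(T − 0)
2053.308(37.4 − T) = 6999.1 + 85.902 T
76793.7 − 6999.1 = 2139.210 T
T = 69794.6 / 2139.210 = 32.63 °C

T_f = 32.6 °C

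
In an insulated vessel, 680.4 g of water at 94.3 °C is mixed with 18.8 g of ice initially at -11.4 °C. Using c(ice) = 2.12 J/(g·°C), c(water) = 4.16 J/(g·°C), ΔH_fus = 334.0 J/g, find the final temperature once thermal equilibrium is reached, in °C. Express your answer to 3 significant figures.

T_f = 89.4 °C

Heat to bring ice to 0 °C and melt it: q₁ = 18.8×2.12×11.4 + 18.8×334.0 = 6733.6 J
Heat the water can supply cooling to 0 °C: 680.4×4.16×94.3 = 266913 J > q₁, so all ice melts.
Energy balance: 680.4×4.16×(94.3 − T) = 6733.6 + 18.8×4.16×(T − 0)
2830.464(94.3 − T) = 6733.6 + 78.208 T
266913 − 6733.6 = 2908.672 T
T = 260179.4 / 2908.672 = 89.4495 °C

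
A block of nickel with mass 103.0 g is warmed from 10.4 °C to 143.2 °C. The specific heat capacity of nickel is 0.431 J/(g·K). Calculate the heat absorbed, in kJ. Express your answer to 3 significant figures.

q = m c ΔT = 103.0 × 0.431 × (143.2 − 10.4)
q = 103.0 × 0.431 × 132.8 = 5895 J = 5.90 kJ

q = 5.90 kJ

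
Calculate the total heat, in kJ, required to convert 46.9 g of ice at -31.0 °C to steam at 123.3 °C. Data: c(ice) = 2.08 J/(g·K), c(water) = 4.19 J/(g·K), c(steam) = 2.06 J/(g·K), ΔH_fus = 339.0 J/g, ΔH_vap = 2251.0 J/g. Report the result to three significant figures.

q = 146 kJ

q1 (heat ice -31.0→0.0 °C): 46.9 × 2.08 × 31.0 = 3024 J
q2 (melt at 0 °C): 46.9 × 339.0 = 15899 J
q3 (heat water 0.0→100.0 °C): 46.9 × 4.19 × 100.0 = 19651 J
q4 (vaporize at 100 °C): 46.9 × 2251.0 = 105572 J
q5 (heat steam 100.0→123.3 °C): 46.9 × 2.06 × 23.3 = 2251 J
Total: 3024 + 15899 + 19651 + 105572 + 2251 = 146397 J = 146 kJ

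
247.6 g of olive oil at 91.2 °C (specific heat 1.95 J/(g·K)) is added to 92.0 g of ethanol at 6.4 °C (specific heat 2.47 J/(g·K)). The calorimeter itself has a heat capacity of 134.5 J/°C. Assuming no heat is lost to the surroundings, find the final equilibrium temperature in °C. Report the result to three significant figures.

Heat lost by olive oil = heat gained by ethanol + calorimeter.
(247.6)(1.95)(91.2 − T) = [(92.0)(2.47) + 134.5](T − 6.4)
482.82 (91.2 − T) = 361.74 (T − 6.4)
44033 − 482.82 T = 361.74 T − 2315.1
46348.1 = 844.56 T
T = 54.88 °C

T_f = 54.9 °C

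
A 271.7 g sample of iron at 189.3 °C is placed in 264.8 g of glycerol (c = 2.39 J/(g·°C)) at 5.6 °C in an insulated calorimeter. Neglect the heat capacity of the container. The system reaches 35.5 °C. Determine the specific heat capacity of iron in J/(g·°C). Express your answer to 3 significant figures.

c = 0.453 J/(g·°C)

q_gained = (264.8 × 2.39) × (35.5 − 5.6) = 18920 J
q_lost = 271.7 × c × (189.3 − 35.5) = 41787.46 c
Set equal: c = 18920 / 41787.46 = 0.453 J/(g·°C)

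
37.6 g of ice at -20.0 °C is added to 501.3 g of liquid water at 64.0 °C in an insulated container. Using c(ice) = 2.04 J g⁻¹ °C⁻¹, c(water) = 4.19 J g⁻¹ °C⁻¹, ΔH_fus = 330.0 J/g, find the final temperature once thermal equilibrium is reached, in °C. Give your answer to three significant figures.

T_f = 53.4 °C

Heat to bring ice to 0 °C and melt it: q₁ = 37.6×2.04×20.0 + 37.6×330.0 = 13942 J
Heat the water can supply cooling to 0 °C: 501.3×4.19×64.0 = 134429 J > q₁, so all ice melts.
Energy balance: 501.3×4.19×(64.0 − T) = 13942 + 37.6×4.19×(T − 0)
2100.447(64.0 − T) = 13942 + 157.544 T
134429 − 13942 = 2257.991 T
T = 120487 / 2257.991 = 53.36 °C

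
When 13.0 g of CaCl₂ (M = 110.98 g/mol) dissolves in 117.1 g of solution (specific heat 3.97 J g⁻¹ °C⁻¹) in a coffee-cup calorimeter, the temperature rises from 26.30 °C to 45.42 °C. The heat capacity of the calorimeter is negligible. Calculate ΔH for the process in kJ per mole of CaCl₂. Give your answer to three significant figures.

ΔH = -75.9 kJ/mol

|ΔT| = |45.42 − 26.30| = 19.12 °C
|q_surr| = (117.1 × 3.97) × 19.12 = 464.887 × 19.12 = 8889 J
n(CaCl₂) = 13.0 / 110.98 = 0.1171 mol
Temperature rose, so q_rxn = −|q_surr| = -8.889 kJ
ΔH = q_rxn / n = -75.91 kJ/mol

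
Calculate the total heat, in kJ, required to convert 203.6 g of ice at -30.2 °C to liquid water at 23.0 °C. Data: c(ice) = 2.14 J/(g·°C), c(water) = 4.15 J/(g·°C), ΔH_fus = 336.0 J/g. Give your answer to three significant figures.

q = 101 kJ

q1 (heat ice -30.2→0.0 °C): 203.6 × 2.14 × 30.2 = 13158 J
q2 (melt at 0 °C): 203.6 × 336.0 = 68410 J
q3 (heat water 0.0→23.0 °C): 203.6 × 4.15 × 23.0 = 19434 J
Total: 13158 + 68410 + 19434 = 101002 J = 101 kJ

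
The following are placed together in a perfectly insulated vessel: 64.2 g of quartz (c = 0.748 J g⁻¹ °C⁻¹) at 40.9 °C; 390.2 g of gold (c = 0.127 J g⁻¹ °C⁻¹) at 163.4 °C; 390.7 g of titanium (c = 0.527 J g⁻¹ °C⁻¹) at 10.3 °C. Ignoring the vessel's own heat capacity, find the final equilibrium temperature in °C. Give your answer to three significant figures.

Σ mᵢcᵢ(T − Tᵢ) = 0  ⇒  T = Σ mᵢcᵢTᵢ / Σ mᵢcᵢ
Σ mᵢcᵢ = 64.2×0.748 + 390.2×0.127 + 390.7×0.527 = 303.4759
Σ mᵢcᵢTᵢ = 48.0216×40.9 + 49.5554×163.4 + 205.8989×10.3 = 12182
T = 12182 / 303.4759 = 40.14 °C

T_f = 40.1 °C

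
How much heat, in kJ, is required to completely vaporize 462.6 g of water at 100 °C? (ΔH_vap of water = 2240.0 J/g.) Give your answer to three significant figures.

q = m × ΔH_vap = 462.6 × 2240.0 = 1036000 J = 1040 kJ

q = 1040 kJ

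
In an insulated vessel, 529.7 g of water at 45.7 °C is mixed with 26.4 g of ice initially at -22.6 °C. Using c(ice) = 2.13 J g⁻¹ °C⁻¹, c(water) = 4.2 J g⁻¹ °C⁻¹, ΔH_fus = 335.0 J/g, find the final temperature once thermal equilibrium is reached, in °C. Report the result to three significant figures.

Heat to bring ice to 0 °C and melt it: q₁ = 26.4×2.13×22.6 + 26.4×335.0 = 10115 J
Heat the water can supply cooling to 0 °C: 529.7×4.2×45.7 = 101671 J > q₁, so all ice melts.
Energy balance: 529.7×4.2×(45.7 − T) = 10115 + 26.4×4.2×(T − 0)
2224.74(45.7 − T) = 10115 + 110.88 T
101671 − 10115 = 2335.62 T
T = 91556 / 2335.62 = 39.20 °C

T_f = 39.2 °C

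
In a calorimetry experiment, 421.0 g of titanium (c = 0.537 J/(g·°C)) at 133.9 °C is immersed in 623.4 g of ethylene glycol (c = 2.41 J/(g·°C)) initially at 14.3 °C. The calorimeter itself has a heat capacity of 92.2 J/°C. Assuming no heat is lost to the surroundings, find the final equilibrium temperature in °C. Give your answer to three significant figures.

T_f = 29.2 °C

Heat lost by titanium = heat gained by ethylene glycol + calorimeter.
(421.0)(0.537)(133.9 − T) = [(623.4)(2.41) + 92.2](T − 14.3)
226.077 (133.9 − T) = 1594.594 (T − 14.3)
30272 − 226.077 T = 1594.594 T − 22803
53075 = 1820.671 T
T = 29.15 °C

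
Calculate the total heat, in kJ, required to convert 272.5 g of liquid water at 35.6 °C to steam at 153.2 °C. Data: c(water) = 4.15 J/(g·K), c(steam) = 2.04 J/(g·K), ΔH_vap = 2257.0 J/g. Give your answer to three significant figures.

q1 (heat water 35.6→100.0 °C): 272.5 × 4.15 × 64.4 = 72828 J
q2 (vaporize at 100 °C): 272.5 × 2257.0 = 615033 J
q3 (heat steam 100.0→153.2 °C): 272.5 × 2.04 × 53.2 = 29574 J
Total: 72828 + 615033 + 29574 = 717435 J = 717 kJ

q = 717 kJ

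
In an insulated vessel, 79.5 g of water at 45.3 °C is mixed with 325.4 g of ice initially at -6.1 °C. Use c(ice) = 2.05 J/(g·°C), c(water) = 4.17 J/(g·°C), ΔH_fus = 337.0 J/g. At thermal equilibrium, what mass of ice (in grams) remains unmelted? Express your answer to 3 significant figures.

m_ice remaining = 293 g

Heat to warm all ice to 0 °C: 325.4×2.05×6.1 = 4069.1 J
Heat released by water cooling to 0 °C: 79.5×4.17×45.3 = 15018 J
15018 J < 4069.1 + 325.4×337.0 = 113728.9 J, so not all ice melts; final T = 0 °C.
Heat left for melting: 15018 − 4069.1 = 10948.9 J
Mass melted = 10948.9 / 337.0 = 32.49 g
Ice remaining = 325.4 − 32.49 = 292.91 g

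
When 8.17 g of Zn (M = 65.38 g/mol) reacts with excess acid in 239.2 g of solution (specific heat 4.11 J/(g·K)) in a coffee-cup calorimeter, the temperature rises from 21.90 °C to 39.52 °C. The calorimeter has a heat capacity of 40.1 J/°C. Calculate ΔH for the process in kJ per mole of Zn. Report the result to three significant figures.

|ΔT| = |39.52 − 21.90| = 17.62 °C
|q_surr| = (239.2 × 4.11 + 40.1) × 17.62 = 1023.212 × 17.62 = 18030 J
n(Zn) = 8.17 / 65.38 = 0.1250 mol
Temperature rose, so q_rxn = −|q_surr| = -18.03 kJ
ΔH = q_rxn / n = -144.2 kJ/mol

ΔH = -144 kJ/mol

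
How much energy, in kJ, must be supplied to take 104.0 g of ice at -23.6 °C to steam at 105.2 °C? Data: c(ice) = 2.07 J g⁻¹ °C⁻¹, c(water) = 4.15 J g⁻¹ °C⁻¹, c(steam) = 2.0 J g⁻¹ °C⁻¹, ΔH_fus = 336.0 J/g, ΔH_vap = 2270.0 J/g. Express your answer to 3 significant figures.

q = 320 kJ

q1 (heat ice -23.6→0.0 °C): 104.0 × 2.07 × 23.6 = 5081 J
q2 (melt at 0 °C): 104.0 × 336.0 = 34944 J
q3 (heat water 0.0→100.0 °C): 104.0 × 4.15 × 100.0 = 43160 J
q4 (vaporize at 100 °C): 104.0 × 2270.0 = 236080 J
q5 (heat steam 100.0→105.2 °C): 104.0 × 2.0 × 5.2 = 1082 J
Total: 5081 + 34944 + 43160 + 236080 + 1082 = 320347 J = 320 kJ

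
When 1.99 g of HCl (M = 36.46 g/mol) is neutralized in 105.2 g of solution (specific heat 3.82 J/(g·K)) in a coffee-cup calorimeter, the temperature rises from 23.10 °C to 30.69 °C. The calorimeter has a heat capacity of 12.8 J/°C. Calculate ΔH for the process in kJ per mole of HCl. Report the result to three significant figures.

ΔH = -57.7 kJ/mol

|ΔT| = |30.69 − 23.10| = 7.59 °C
|q_surr| = (105.2 × 3.82 + 12.8) × 7.59 = 414.664 × 7.59 = 3147 J
n(HCl) = 1.99 / 36.46 = 0.05458 mol
Temperature rose, so q_rxn = −|q_surr| = -3.147 kJ
ΔH = q_rxn / n = -57.66 kJ/mol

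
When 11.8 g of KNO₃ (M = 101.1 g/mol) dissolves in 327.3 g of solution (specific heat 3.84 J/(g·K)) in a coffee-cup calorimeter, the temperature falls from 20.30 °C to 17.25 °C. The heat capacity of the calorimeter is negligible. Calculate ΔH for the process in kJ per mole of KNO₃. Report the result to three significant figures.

ΔH = 32.8 kJ/mol

|ΔT| = |17.25 − 20.30| = 3.05 °C
|q_surr| = (327.3 × 3.84) × 3.05 = 1256.832 × 3.05 = 3833 J
n(KNO₃) = 11.8 / 101.1 = 0.1167 mol
Temperature fell, so q_rxn = +|q_surr| = 3.833 kJ
ΔH = q_rxn / n = 32.84 kJ/mol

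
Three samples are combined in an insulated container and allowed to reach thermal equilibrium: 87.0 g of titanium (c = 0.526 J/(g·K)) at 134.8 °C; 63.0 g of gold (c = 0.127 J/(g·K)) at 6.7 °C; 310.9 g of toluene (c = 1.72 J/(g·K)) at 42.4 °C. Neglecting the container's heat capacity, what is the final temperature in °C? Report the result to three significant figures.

Σ mᵢcᵢ(T − Tᵢ) = 0  ⇒  T = Σ mᵢcᵢTᵢ / Σ mᵢcᵢ
Σ mᵢcᵢ = 87.0×0.526 + 63.0×0.127 + 310.9×1.72 = 588.511
Σ mᵢcᵢTᵢ = 45.762×134.8 + 8.001×6.7 + 534.748×42.4 = 28896
T = 28896 / 588.511 = 49.10 °C

T_f = 49.1 °C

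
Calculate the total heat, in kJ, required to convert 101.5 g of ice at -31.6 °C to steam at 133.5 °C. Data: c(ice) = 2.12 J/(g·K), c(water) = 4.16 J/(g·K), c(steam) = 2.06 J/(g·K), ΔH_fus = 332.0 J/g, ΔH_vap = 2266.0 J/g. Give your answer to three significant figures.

q1 (heat ice -31.6→0.0 °C): 101.5 × 2.12 × 31.6 = 6800 J
q2 (melt at 0 °C): 101.5 × 332.0 = 33698 J
q3 (heat water 0.0→100.0 °C): 101.5 × 4.16 × 100.0 = 42224 J
q4 (vaporize at 100 °C): 101.5 × 2266.0 = 229999 J
q5 (heat steam 100.0→133.5 °C): 101.5 × 2.06 × 33.5 = 7005 J
Total: 6800 + 33698 + 42224 + 229999 + 7005 = 319726 J = 320 kJ

q = 320 kJ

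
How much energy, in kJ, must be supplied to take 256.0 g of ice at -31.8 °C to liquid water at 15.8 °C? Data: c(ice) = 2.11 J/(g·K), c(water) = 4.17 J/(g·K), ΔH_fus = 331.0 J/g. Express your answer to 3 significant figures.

q1 (heat ice -31.8→0.0 °C): 256.0 × 2.11 × 31.8 = 17177 J
q2 (melt at 0 °C): 256.0 × 331.0 = 84736 J
q3 (heat water 0.0→15.8 °C): 256.0 × 4.17 × 15.8 = 16867 J
Total: 17177 + 84736 + 16867 = 118780 J = 119 kJ

q = 119 kJ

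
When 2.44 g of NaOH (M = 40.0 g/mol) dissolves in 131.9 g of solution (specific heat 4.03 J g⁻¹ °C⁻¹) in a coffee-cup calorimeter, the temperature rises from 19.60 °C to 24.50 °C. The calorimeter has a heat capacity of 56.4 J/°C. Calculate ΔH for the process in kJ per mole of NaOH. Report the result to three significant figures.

ΔH = -47.2 kJ/mol

|ΔT| = |24.50 − 19.60| = 4.90 °C
|q_surr| = (131.9 × 4.03 + 56.4) × 4.90 = 587.957 × 4.90 = 2881 J
n(NaOH) = 2.44 / 40.0 = 0.06100 mol
Temperature rose, so q_rxn = −|q_surr| = -2.881 kJ
ΔH = q_rxn / n = -47.23 kJ/mol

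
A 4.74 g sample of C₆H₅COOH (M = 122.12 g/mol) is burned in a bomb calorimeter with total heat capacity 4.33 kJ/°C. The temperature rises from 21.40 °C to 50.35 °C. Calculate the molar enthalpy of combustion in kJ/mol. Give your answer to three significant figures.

ΔT = 50.35 − 21.40 = 28.95 °C
q_cal = C_cal × ΔT = 4.33 × 28.95 = 125.3535 kJ
n = 4.74 / 122.12 = 0.03881 mol
q_rxn = −q_cal = -125.3535 kJ
ΔH = -125.3535 / 0.03881 = -3230 kJ/mol

ΔH = -3230 kJ/mol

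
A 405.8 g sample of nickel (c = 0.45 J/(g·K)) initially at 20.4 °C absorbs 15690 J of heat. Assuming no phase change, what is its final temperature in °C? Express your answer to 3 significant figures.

T_f = 106 °C

ΔT = q / (m c) = 15690 / (405.8 × 0.45) = 85.92 °C
T_f = 20.4 + 85.92 = 106.32 °C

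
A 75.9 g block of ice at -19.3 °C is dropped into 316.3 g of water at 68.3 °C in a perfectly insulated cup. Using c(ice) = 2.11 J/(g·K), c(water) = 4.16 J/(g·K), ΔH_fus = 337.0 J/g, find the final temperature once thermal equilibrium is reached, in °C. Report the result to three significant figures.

Heat to bring ice to 0 °C and melt it: q₁ = 75.9×2.11×19.3 + 75.9×337.0 = 28669 J
Heat the water can supply cooling to 0 °C: 316.3×4.16×68.3 = 89869.7 J > q₁, so all ice melts.
Energy balance: 316.3×4.16×(68.3 − T) = 28669 + 75.9×4.16×(T − 0)
1315.808(68.3 − T) = 28669 + 315.744 T
89869.7 − 28669 = 1631.552 T
T = 61200.7 / 1631.552 = 37.51 °C

T_f = 37.5 °C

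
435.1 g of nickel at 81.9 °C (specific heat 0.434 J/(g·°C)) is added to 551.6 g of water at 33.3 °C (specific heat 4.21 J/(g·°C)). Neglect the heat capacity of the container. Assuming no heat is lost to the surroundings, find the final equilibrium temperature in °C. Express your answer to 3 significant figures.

T_f = 37.0 °C

Heat lost by nickel = heat gained by water.
(435.1)(0.434)(81.9 − T) = (551.6)(4.21)(T − 33.3)
188.8334 (81.9 − T) = 2322.236 (T − 33.3)
15465 − 188.8334 T = 2322.236 T − 77330
92795 = 2511.0694 T
T = 36.95 °C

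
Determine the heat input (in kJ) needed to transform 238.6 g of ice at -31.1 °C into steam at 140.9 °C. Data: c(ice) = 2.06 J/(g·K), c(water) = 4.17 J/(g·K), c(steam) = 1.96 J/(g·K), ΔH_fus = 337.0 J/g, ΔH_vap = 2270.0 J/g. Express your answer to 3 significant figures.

q = 756 kJ

q1 (heat ice -31.1→0.0 °C): 238.6 × 2.06 × 31.1 = 15286 J
q2 (melt at 0 °C): 238.6 × 337.0 = 80408 J
q3 (heat water 0.0→100.0 °C): 238.6 × 4.17 × 100.0 = 99496 J
q4 (vaporize at 100 °C): 238.6 × 2270.0 = 541622 J
q5 (heat steam 100.0→140.9 °C): 238.6 × 1.96 × 40.9 = 19127 J
Total: 15286 + 80408 + 99496 + 541622 + 19127 = 755939 J = 756 kJ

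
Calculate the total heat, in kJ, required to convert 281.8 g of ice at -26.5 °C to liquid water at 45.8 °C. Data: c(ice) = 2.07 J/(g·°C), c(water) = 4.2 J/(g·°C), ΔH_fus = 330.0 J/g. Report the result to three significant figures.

q1 (heat ice -26.5→0.0 °C): 281.8 × 2.07 × 26.5 = 15458 J
q2 (melt at 0 °C): 281.8 × 330.0 = 92994 J
q3 (heat water 0.0→45.8 °C): 281.8 × 4.2 × 45.8 = 54207 J
Total: 15458 + 92994 + 54207 = 162659 J = 163 kJ

q = 163 kJ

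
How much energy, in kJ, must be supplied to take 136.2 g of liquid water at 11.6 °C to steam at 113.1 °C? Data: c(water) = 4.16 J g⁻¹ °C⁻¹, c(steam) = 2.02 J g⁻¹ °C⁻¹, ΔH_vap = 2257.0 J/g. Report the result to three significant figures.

q1 (heat water 11.6→100.0 °C): 136.2 × 4.16 × 88.4 = 50087 J
q2 (vaporize at 100 °C): 136.2 × 2257.0 = 307403 J
q3 (heat steam 100.0→113.1 °C): 136.2 × 2.02 × 13.1 = 3604 J
Total: 50087 + 307403 + 3604 = 361094 J = 361 kJ

q = 361 kJ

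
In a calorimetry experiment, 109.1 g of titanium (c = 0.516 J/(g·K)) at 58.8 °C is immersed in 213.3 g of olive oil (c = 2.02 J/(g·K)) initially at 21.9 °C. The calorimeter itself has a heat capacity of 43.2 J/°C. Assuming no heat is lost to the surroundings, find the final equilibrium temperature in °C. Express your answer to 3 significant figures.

T_f = 25.8 °C

Heat lost by titanium = heat gained by olive oil + calorimeter.
(109.1)(0.516)(58.8 − T) = [(213.3)(2.02) + 43.2](T − 21.9)
56.2956 (58.8 − T) = 474.066 (T − 21.9)
3310.2 − 56.2956 T = 474.066 T − 10382
13692.2 = 530.3616 T
T = 25.82 °C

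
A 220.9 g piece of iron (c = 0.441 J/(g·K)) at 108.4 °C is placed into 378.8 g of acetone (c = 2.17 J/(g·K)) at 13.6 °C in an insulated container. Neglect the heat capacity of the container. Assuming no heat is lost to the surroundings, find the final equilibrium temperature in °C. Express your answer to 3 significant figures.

T_f = 23.6 °C

Heat lost by iron = heat gained by acetone.
(220.9)(0.441)(108.4 − T) = (378.8)(2.17)(T − 13.6)
97.4169 (108.4 − T) = 821.996 (T − 13.6)
10560 − 97.4169 T = 821.996 T − 11179
21739 = 919.4129 T
T = 23.64 °C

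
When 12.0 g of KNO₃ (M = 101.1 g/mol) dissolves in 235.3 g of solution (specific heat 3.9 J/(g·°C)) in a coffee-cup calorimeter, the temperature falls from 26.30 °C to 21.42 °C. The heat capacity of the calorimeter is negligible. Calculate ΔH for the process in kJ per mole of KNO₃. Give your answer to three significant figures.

|ΔT| = |21.42 − 26.30| = 4.88 °C
|q_surr| = (235.3 × 3.9) × 4.88 = 917.67 × 4.88 = 4478 J
n(KNO₃) = 12.0 / 101.1 = 0.1187 mol
Temperature fell, so q_rxn = +|q_surr| = 4.478 kJ
ΔH = q_rxn / n = 37.73 kJ/mol

ΔH = 37.7 kJ/mol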